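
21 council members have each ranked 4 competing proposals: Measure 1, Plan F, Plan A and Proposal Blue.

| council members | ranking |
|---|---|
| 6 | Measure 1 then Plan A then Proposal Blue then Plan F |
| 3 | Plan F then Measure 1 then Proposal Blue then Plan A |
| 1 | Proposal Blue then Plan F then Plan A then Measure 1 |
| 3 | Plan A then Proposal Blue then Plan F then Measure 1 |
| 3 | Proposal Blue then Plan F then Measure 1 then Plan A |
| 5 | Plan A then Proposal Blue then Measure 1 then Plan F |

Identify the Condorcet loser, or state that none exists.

Plan F

Pairwise majorities:
Measure 1 vs Plan F: Measure 1 preferred on 6+5 = 11 ballots; Measure 1 wins 11–10.
Measure 1 vs Plan A: Measure 1 preferred on 6+3+3 = 12 ballots; Measure 1 wins 12–9.
Measure 1 vs Proposal Blue: 6+3 = 9 for Measure 1, 12 for Proposal Blue — Proposal Blue by 12–9.
Plan F vs Plan A: Plan F preferred on 3+1+3 = 7 ballots; Plan A wins 14–7.
Plan F vs Proposal Blue: 3 for Plan F, 18 for Proposal Blue — Proposal Blue by 18–3.
Plan A vs Proposal Blue: Plan A is ranked higher on 6+3+5 = 14 ballots, Proposal Blue on 7. Plan A wins 14–7.
Plan F is beaten in every head-to-head and is the Condorcet loser.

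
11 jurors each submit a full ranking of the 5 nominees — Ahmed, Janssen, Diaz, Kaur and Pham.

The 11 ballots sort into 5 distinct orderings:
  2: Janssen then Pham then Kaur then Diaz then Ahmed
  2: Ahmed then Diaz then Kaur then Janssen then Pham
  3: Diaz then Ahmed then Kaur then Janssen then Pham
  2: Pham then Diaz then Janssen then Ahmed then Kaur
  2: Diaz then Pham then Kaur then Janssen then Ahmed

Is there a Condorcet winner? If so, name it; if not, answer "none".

Check each pair by majority over 11 ballots:
Ahmed vs Janssen: 2+3 = 5 for Ahmed, 6 for Janssen — Janssen by 6–5.
Ahmed vs Diaz: 2 for Ahmed, 9 for Diaz — Diaz by 9–2.
Ahmed vs Kaur: Ahmed is ranked higher on 2+3+2 = 7 ballots, Kaur on 4. Ahmed wins 7–4.
Ahmed vs Pham: Ahmed preferred on 2+3 = 5 ballots; Pham wins 6–5.
Janssen vs Diaz: Janssen is ranked higher on 2 ballots, Diaz on 9. Diaz wins 9–2.
Janssen vs Kaur: 4 to 7, Kaur.
Janssen vs Pham: 2+2+3 = 7 for Janssen, 4 for Pham — Janssen by 7–4.
Diaz vs Kaur: 2+3+2+2 = 9 for Diaz, 2 for Kaur — Diaz by 9–2.
Diaz vs Pham: Diaz is ranked higher on 2+3+2 = 7 ballots, Pham on 4. Diaz wins 7–4.
Kaur vs Pham: 5 to 6, Pham.
Diaz beats each of Ahmed, Janssen, Kaur, Pham — Diaz is the Condorcet winner.

Diaz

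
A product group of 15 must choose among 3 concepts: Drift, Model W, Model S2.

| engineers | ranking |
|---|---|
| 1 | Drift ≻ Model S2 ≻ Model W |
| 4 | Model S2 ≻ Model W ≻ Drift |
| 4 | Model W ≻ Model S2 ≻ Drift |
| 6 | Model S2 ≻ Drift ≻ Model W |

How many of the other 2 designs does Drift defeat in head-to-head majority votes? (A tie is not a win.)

0

Drift against each rival (15 engineers):
Drift vs Model W: Drift is ranked higher on 1+6 = 7 ballots, Model W on 8. Model W wins 8–7.
Drift vs Model S2: 1 to 14, Model S2.
Drift beats no one; loses to Model W, Model S2 — 0 pairwise wins.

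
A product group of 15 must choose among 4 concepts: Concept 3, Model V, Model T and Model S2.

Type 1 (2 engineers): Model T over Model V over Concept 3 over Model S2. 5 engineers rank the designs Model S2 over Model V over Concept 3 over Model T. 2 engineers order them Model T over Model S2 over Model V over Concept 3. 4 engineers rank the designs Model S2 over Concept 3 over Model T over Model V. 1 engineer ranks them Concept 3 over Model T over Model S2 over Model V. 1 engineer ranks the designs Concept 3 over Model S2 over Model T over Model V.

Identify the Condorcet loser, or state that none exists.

none

Head-to-head results (15 engineers):
Concept 3 vs Model V: 4+1+1 = 6 for Concept 3, 9 for Model V — Model V by 9–6.
Concept 3 vs Model T: Concept 3, 11–4.
Concept 3 vs Model S2: Model S2, 11–4.
Model V vs Model T: 5 for Model V, 10 for Model T — Model T by 10–5.
Model V vs Model S2: 2 for Model V, 13 for Model S2 — Model S2 by 13–2.
Model T vs Model S2: Model S2 wins 10–5.
Each design has at least one pairwise win (Concept 3 beats Model T; Model V beats Concept 3; Model T beats Model V; Model S2 beats Concept 3) — no Condorcet loser.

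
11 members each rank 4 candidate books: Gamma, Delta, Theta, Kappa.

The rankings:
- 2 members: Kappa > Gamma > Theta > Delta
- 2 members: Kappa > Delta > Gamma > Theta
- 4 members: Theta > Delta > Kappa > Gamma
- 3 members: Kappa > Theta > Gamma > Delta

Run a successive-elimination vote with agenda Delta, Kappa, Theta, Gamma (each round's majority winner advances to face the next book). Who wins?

Kappa

Round 1: Delta vs Kappa — 4–7, Kappa advances.
Round 2: Kappa vs Theta — 7–4, Kappa advances.
Round 3: Kappa vs Gamma — 11–0, Kappa advances.
The agenda winner is Kappa.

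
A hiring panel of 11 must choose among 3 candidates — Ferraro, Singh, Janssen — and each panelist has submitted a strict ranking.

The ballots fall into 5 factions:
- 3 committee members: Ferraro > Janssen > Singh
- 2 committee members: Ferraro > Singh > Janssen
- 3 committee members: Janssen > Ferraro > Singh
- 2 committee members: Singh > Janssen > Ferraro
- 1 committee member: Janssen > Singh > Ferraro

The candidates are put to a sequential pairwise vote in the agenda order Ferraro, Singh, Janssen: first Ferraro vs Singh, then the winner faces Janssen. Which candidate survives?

Round 1: Ferraro vs Singh — 8–3, Ferraro advances.
Round 2: Ferraro vs Janssen — 5–6, Janssen advances.
Janssen survives the agenda.

Janssen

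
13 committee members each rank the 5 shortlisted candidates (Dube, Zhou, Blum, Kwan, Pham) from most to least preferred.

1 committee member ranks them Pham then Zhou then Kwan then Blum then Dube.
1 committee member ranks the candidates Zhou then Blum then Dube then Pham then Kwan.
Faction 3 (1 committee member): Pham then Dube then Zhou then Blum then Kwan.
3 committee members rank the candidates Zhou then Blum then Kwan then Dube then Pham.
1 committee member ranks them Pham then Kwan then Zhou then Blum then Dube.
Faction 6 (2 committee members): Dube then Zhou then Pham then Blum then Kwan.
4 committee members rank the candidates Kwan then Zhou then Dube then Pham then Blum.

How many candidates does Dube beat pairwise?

2

Dube against each rival (13 committee members):
Dube vs Zhou: 1+2 = 3 for Dube, 10 for Zhou — Zhou by 10–3.
Dube vs Blum: 1+2+4 = 7 for Dube, 6 for Blum — Dube by 7–6.
Dube vs Kwan: Dube is ranked higher on 1+1+2 = 4 ballots, Kwan on 9. Kwan wins 9–4.
Dube–Pham: Dube 10–3.
Dube beats Blum, Pham; loses to Zhou, Kwan — 2 pairwise wins.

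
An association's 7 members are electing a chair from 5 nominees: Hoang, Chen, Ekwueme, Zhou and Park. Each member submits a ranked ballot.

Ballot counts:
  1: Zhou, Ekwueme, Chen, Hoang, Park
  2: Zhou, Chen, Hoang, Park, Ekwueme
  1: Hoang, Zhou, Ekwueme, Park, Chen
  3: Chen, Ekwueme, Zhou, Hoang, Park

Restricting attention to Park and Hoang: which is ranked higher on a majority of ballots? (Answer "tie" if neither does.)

No ballot ranks Park above Hoang: 0.
Ballots ranking Hoang above Park: 7 − 0 = 7.
Hoang wins the head-to-head 7–0.

Hoang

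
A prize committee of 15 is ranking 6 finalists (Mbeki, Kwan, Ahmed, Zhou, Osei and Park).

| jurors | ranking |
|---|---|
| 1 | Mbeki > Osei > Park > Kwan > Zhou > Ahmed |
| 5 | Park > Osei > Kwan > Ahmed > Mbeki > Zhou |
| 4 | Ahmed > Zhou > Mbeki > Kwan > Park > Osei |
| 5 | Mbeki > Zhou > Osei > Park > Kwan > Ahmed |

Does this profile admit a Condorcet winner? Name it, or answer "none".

Head-to-head results (15 jurors):
Mbeki vs Kwan: 10 to 5, Mbeki.
Mbeki vs Ahmed: Mbeki preferred on 1+5 = 6 ballots; Ahmed wins 9–6.
Mbeki vs Zhou: 11 to 4, Mbeki.
Mbeki vs Osei: 1+4+5 = 10 for Mbeki, 5 for Osei — Mbeki by 10–5.
Mbeki vs Park: Mbeki is ranked higher on 1+4+5 = 10 ballots, Park on 5. Mbeki wins 10–5.
Kwan vs Ahmed: Kwan is ranked higher on 1+5+5 = 11 ballots, Ahmed on 4. Kwan wins 11–4.
Kwan vs Zhou: 1+5 = 6 for Kwan, 9 for Zhou — Zhou by 9–6.
Kwan vs Osei: 4 for Kwan, 11 for Osei — Osei by 11–4.
Kwan vs Park: 4 to 11, Park.
Ahmed vs Zhou: 5+4 = 9 for Ahmed, 6 for Zhou — Ahmed by 9–6.
Ahmed vs Osei: Ahmed preferred on 4 ballots; Osei wins 11–4.
Ahmed vs Park: Ahmed is ranked higher on 4 ballots, Park on 11. Park wins 11–4.
Zhou vs Osei: Zhou is ranked higher on 4+5 = 9 ballots, Osei on 6. Zhou wins 9–6.
Zhou vs Park: Zhou preferred on 4+5 = 9 ballots; Zhou wins 9–6.
Osei vs Park: Osei preferred on 1+5 = 6 ballots; Park wins 9–6.
No nominee is unbeaten: Mbeki loses to Ahmed; Kwan loses to Mbeki; Ahmed loses to Kwan; Zhou loses to Mbeki; Osei loses to Mbeki; Park loses to Mbeki. In particular Mbeki → Kwan → Ahmed → Mbeki is a majority cycle — no Condorcet winner exists.

none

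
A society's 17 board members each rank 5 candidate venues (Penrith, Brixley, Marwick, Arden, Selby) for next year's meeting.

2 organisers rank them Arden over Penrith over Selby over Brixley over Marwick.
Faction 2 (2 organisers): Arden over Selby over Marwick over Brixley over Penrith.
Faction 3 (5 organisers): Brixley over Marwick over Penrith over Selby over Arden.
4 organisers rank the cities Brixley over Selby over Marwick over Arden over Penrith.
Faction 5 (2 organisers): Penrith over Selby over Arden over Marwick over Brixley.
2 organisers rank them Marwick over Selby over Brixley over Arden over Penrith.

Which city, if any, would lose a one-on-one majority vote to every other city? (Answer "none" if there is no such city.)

Head-to-head results (17 organisers):
Penrith vs Brixley: 4 to 13, Brixley.
Penrith vs Marwick: Marwick, 13–4.
Penrith vs Arden: Arden, 10–7.
Penrith vs Selby: Penrith, 9–8.
Brixley vs Marwick: 2+5+4 = 11 for Brixley, 6 for Marwick — Brixley by 11–6.
Brixley vs Arden: 5+4+2 = 11 for Brixley, 6 for Arden — Brixley by 11–6.
Brixley vs Selby: Brixley wins 9–8.
Marwick vs Arden: 11 to 6, Marwick.
Marwick vs Selby: Marwick is ranked higher on 5+2 = 7 ballots, Selby on 10. Selby wins 10–7.
Arden vs Selby: Selby, 13–4.
Every city wins at least one matchup (Penrith beats Selby; Brixley beats Penrith; Marwick beats Penrith; Arden beats Penrith; Selby beats Marwick), so there is no Condorcet loser.

none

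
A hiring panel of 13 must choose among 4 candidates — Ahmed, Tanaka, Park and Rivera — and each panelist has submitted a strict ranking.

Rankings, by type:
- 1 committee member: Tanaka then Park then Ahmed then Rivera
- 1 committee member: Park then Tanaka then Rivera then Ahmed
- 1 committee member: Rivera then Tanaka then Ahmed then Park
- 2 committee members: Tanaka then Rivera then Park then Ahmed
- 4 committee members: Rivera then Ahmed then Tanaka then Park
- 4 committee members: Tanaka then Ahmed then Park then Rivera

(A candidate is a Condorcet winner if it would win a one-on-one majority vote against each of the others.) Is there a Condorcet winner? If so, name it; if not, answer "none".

Check each pair by majority over 13 ballots:
Ahmed vs Tanaka: Tanaka wins 9–4.
Ahmed vs Park: Ahmed, 9–4.
Ahmed vs Rivera: Ahmed is ranked higher on 1+4 = 5 ballots, Rivera on 8. Rivera wins 8–5.
Tanaka–Park: Tanaka 12–1.
Tanaka vs Rivera: Tanaka preferred on 1+1+2+4 = 8 ballots; Tanaka wins 8–5.
Park vs Rivera: Park is ranked higher on 1+1+4 = 6 ballots, Rivera on 7. Rivera wins 7–6.
Tanaka defeats every rival head-to-head and is the Condorcet winner.

Tanaka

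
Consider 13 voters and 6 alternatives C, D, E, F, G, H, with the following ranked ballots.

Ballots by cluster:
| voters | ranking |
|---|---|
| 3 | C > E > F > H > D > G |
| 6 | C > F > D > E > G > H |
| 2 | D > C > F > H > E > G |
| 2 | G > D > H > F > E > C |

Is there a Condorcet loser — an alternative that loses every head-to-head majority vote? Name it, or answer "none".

Head-to-head results (13 voters):
C vs D: 3+6 = 9 for C, 4 for D — C by 9–4.
C vs E: C is ranked higher on 3+6+2 = 11 ballots, E on 2. C wins 11–2.
C vs F: C is ranked higher on 3+6+2 = 11 ballots, F on 2. C wins 11–2.
C vs G: C, 11–2.
C vs H: 3+6+2 = 11 for C, 2 for H — C by 11–2.
D vs E: 6+2+2 = 10 for D, 3 for E — D by 10–3.
D vs F: D is ranked higher on 2+2 = 4 ballots, F on 9. F wins 9–4.
D–G: D 11–2.
D vs H: D, 10–3.
E vs F: E preferred on 3 ballots; F wins 10–3.
E vs G: E is ranked higher on 3+6+2 = 11 ballots, G on 2. E wins 11–2.
E vs H: E is ranked higher on 3+6 = 9 ballots, H on 4. E wins 9–4.
F–G: F 11–2.
F vs H: F wins 11–2.
G vs H: G is ranked higher on 6+2 = 8 ballots, H on 5. G wins 8–5.
Only H has no wins; H is the Condorcet loser.

H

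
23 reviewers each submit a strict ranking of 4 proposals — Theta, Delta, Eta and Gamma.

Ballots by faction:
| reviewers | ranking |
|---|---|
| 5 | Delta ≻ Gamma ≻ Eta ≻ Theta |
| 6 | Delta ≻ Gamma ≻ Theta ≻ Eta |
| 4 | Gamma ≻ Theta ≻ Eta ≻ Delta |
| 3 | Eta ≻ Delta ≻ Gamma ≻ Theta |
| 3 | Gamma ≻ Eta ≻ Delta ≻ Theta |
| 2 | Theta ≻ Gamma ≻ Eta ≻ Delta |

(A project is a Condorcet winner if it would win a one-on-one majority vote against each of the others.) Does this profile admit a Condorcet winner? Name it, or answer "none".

Pairwise majorities:
Theta vs Delta: Delta, 17–6.
Theta–Eta: Theta 12–11.
Theta vs Gamma: Gamma wins 21–2.
Delta–Eta: Eta 12–11.
Delta–Gamma: Delta 14–9.
Eta vs Gamma: Gamma, 20–3.
Every project loses at least once (Theta loses to Delta; Delta loses to Eta; Eta loses to Theta; Gamma loses to Delta). The majority relation contains the cycle Theta > Eta > Delta > Theta, so there is no Condorcet winner.

none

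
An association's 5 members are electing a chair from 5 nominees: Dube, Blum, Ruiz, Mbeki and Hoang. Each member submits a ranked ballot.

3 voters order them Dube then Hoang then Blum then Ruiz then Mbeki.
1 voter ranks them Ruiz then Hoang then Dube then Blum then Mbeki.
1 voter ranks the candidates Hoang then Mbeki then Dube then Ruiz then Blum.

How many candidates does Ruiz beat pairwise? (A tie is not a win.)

Ruiz against each rival (5 voters):
Ruiz–Dube: Dube 4–1.
Ruiz vs Blum: Ruiz preferred on 1+1 = 2 ballots; Blum wins 3–2.
Ruiz vs Mbeki: 3+1 = 4 for Ruiz, 1 for Mbeki — Ruiz by 4–1.
Ruiz vs Hoang: 1 to 4, Hoang.
Ruiz beats Mbeki; loses to Dube, Blum, Hoang — 1 pairwise win.

1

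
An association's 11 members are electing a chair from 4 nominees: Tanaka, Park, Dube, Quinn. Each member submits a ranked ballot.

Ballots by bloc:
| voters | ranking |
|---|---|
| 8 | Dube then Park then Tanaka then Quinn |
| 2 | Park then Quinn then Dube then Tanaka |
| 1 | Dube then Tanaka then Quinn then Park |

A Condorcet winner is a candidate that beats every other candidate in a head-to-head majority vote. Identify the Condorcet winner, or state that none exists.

Dube

Head-to-head results (11 voters):
Tanaka vs Park: Tanaka preferred on 1 ballot; Park wins 10–1.
Tanaka vs Dube: Dube, 11–0.
Tanaka vs Quinn: 8+1 = 9 for Tanaka, 2 for Quinn — Tanaka by 9–2.
Park vs Dube: Park preferred on 2 ballots; Dube wins 9–2.
Park vs Quinn: 8+2 = 10 for Park, 1 for Quinn — Park by 10–1.
Dube vs Quinn: Dube is ranked higher on 8+1 = 9 ballots, Quinn on 2. Dube wins 9–2.
Dube beats each of Tanaka, Park, Quinn — Dube is the Condorcet winner.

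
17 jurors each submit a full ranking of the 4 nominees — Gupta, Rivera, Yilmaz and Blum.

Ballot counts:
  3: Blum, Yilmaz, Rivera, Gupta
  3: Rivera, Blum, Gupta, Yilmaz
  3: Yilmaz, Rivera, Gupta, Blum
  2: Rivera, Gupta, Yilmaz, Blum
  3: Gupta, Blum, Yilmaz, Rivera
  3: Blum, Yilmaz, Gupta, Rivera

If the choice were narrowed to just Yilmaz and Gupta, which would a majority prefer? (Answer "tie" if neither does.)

Ballots ranking Yilmaz above Gupta: 3 + 3 + 3 = 9.
Ballots ranking Gupta above Yilmaz: 17 − 9 = 8.
Yilmaz wins the head-to-head 9–8.

Yilmaz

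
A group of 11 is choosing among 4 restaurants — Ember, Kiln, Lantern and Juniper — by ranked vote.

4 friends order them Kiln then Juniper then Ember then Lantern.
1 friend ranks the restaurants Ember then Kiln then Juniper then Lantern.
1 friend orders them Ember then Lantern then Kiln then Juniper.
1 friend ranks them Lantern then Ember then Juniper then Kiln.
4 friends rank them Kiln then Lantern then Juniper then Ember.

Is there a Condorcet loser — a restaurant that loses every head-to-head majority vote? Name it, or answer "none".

Pairwise majorities:
Ember vs Kiln: Kiln, 8–3.
Ember vs Lantern: Ember wins 6–5.
Ember vs Juniper: Juniper wins 8–3.
Kiln vs Lantern: 4+1+4 = 9 for Kiln, 2 for Lantern — Kiln by 9–2.
Kiln vs Juniper: Kiln is ranked higher on 4+1+1+4 = 10 ballots, Juniper on 1. Kiln wins 10–1.
Lantern vs Juniper: Lantern, 6–5.
Each restaurant has at least one pairwise win (Ember beats Lantern; Kiln beats Ember; Lantern beats Juniper; Juniper beats Ember) — no Condorcet loser.

none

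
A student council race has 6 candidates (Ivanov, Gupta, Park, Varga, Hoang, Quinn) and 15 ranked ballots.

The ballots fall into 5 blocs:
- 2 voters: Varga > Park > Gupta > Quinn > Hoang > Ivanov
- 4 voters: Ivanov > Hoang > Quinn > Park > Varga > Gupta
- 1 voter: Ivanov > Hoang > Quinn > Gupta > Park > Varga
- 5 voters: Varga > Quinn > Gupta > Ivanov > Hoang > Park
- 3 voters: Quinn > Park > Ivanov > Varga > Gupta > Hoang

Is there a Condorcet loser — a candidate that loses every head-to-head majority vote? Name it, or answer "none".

Head-to-head results (15 voters):
Ivanov–Gupta: Ivanov 8–7.
Ivanov vs Park: Ivanov, 10–5.
Ivanov vs Varga: Ivanov preferred on 4+1+3 = 8 ballots; Ivanov wins 8–7.
Ivanov vs Hoang: Ivanov preferred on 4+1+5+3 = 13 ballots; Ivanov wins 13–2.
Ivanov vs Quinn: Quinn wins 10–5.
Gupta vs Park: Gupta preferred on 1+5 = 6 ballots; Park wins 9–6.
Gupta–Varga: Varga 14–1.
Gupta vs Hoang: Gupta, 10–5.
Gupta–Quinn: Quinn 13–2.
Park vs Varga: 8 to 7, Park.
Park vs Hoang: Park preferred on 2+3 = 5 ballots; Hoang wins 10–5.
Park vs Quinn: Quinn wins 13–2.
Varga vs Hoang: 10 to 5, Varga.
Varga vs Quinn: 7 to 8, Quinn.
Hoang vs Quinn: Quinn wins 10–5.
No candidate is winless: Ivanov beats Gupta; Gupta beats Hoang; Park beats Gupta; Varga beats Gupta; Hoang beats Park; Quinn beats Ivanov. There is no Condorcet loser.

none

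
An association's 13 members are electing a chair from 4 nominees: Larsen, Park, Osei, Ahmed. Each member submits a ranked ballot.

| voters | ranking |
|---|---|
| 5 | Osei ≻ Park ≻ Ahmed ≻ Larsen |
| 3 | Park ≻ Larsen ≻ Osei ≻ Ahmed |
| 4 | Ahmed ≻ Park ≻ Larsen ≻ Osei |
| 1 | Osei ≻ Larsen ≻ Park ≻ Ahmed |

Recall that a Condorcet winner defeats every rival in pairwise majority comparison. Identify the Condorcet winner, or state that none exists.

Park

Check each pair by majority over 13 ballots:
Larsen vs Park: 1 for Larsen, 12 for Park — Park by 12–1.
Larsen vs Osei: 7 to 6, Larsen.
Larsen vs Ahmed: 4 to 9, Ahmed.
Park vs Osei: 7 to 6, Park.
Park vs Ahmed: Park is ranked higher on 5+3+1 = 9 ballots, Ahmed on 4. Park wins 9–4.
Osei vs Ahmed: Osei preferred on 5+3+1 = 9 ballots; Osei wins 9–4.
Park wins every pairwise contest, so Park is the Condorcet winner.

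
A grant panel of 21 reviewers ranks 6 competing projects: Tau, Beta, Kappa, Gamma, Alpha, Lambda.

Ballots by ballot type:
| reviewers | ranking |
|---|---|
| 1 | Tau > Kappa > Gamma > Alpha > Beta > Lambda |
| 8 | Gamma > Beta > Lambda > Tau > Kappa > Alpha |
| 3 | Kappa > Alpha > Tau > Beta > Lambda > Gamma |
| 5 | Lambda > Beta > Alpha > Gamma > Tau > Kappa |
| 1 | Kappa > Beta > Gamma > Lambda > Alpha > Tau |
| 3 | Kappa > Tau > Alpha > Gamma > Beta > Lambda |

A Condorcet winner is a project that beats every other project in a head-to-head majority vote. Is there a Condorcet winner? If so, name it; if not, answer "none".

Head-to-head results (21 reviewers):
Tau–Beta: Beta 14–7.
Tau vs Kappa: Tau is ranked higher on 1+8+5 = 14 ballots, Kappa on 7. Tau wins 14–7.
Tau vs Gamma: Tau preferred on 1+3+3 = 7 ballots; Gamma wins 14–7.
Tau vs Alpha: Tau is ranked higher on 1+8+3 = 12 ballots, Alpha on 9. Tau wins 12–9.
Tau–Lambda: Lambda 14–7.
Beta vs Kappa: 8+5 = 13 for Beta, 8 for Kappa — Beta by 13–8.
Beta vs Gamma: 9 to 12, Gamma.
Beta vs Alpha: Beta wins 14–7.
Beta vs Lambda: Beta wins 16–5.
Kappa vs Gamma: Gamma, 13–8.
Kappa–Alpha: Kappa 16–5.
Kappa vs Lambda: Lambda, 13–8.
Gamma–Alpha: Alpha 11–10.
Gamma vs Lambda: Gamma, 13–8.
Alpha vs Lambda: 7 to 14, Lambda.
Every project loses at least once (Tau loses to Beta; Beta loses to Gamma; Kappa loses to Tau; Gamma loses to Alpha; Alpha loses to Tau; Lambda loses to Beta). The majority relation contains the cycle Tau → Alpha → Gamma → Tau, so there is no Condorcet winner.

none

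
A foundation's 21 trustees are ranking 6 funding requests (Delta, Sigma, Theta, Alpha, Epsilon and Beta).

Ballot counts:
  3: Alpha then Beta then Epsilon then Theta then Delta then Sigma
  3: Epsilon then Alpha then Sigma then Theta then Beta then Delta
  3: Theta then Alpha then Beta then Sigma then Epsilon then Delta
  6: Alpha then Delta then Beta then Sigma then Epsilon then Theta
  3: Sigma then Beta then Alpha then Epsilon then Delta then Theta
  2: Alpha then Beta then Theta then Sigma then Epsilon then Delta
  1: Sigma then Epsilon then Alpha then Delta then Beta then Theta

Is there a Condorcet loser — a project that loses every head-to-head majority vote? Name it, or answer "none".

Delta

Pairwise majorities:
Delta vs Sigma: 9 to 12, Sigma.
Delta vs Theta: 6+3+1 = 10 for Delta, 11 for Theta — Theta by 11–10.
Delta vs Alpha: 0 to 21, Alpha.
Delta vs Epsilon: Delta is ranked higher on 6 ballots, Epsilon on 15. Epsilon wins 15–6.
Delta vs Beta: Beta, 14–7.
Sigma vs Theta: Sigma wins 13–8.
Sigma–Alpha: Alpha 17–4.
Sigma vs Epsilon: Sigma, 15–6.
Sigma–Beta: Beta 14–7.
Theta vs Alpha: Theta preferred on 3 ballots; Alpha wins 18–3.
Theta vs Epsilon: Epsilon wins 16–5.
Theta vs Beta: 3+3 = 6 for Theta, 15 for Beta — Beta by 15–6.
Alpha vs Epsilon: Alpha, 17–4.
Alpha vs Beta: 3+3+3+6+2+1 = 18 for Alpha, 3 for Beta — Alpha by 18–3.
Epsilon vs Beta: Beta wins 17–4.
Delta loses to every other project — it is the Condorcet loser.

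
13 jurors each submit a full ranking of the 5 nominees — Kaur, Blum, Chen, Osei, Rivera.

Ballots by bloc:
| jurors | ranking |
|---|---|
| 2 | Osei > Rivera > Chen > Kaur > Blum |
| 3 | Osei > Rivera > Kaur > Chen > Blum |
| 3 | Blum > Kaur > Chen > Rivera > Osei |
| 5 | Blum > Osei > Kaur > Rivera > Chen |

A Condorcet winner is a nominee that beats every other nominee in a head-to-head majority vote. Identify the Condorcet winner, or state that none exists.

Blum

Head-to-head results (13 jurors):
Kaur vs Blum: 5 to 8, Blum.
Kaur vs Chen: Kaur is ranked higher on 3+3+5 = 11 ballots, Chen on 2. Kaur wins 11–2.
Kaur vs Osei: 3 to 10, Osei.
Kaur vs Rivera: Kaur is ranked higher on 3+5 = 8 ballots, Rivera on 5. Kaur wins 8–5.
Blum vs Chen: 8 to 5, Blum.
Blum vs Osei: 3+5 = 8 for Blum, 5 for Osei — Blum by 8–5.
Blum vs Rivera: 8 to 5, Blum.
Chen vs Osei: Chen preferred on 3 ballots; Osei wins 10–3.
Chen vs Rivera: Chen preferred on 3 ballots; Rivera wins 10–3.
Osei vs Rivera: 10 to 3, Osei.
Only Blum has no losses; Blum is the Condorcet winner.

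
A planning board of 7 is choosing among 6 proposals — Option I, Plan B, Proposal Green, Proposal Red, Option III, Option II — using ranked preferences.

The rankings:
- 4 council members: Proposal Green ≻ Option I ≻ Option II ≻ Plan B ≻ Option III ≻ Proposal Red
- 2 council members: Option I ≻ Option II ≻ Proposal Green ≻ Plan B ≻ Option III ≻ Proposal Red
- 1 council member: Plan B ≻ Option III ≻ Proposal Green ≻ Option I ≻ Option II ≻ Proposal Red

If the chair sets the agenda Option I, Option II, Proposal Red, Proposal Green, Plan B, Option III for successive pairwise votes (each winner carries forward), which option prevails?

Round 1: Option I vs Option II — 7–0, Option I advances.
Round 2: Option I vs Proposal Red — 7–0, Option I advances.
Round 3: Option I vs Proposal Green — 2–5, Proposal Green advances.
Round 4: Proposal Green vs Plan B — 6–1, Proposal Green advances.
Round 5: Proposal Green vs Option III — 6–1, Proposal Green advances.
Proposal Green survives the agenda.

Proposal Green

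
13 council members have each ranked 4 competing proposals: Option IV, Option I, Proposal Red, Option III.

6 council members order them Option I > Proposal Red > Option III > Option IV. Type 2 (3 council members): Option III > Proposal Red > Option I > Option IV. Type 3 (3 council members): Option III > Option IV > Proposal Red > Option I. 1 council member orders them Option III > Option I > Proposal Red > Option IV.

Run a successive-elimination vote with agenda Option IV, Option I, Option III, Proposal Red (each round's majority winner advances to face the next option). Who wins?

Option III

Round 1: Option IV vs Option I — 3–10, Option I advances.
Round 2: Option I vs Option III — 6–7, Option III advances.
Round 3: Option III vs Proposal Red — 7–6, Option III advances.
The agenda winner is Option III.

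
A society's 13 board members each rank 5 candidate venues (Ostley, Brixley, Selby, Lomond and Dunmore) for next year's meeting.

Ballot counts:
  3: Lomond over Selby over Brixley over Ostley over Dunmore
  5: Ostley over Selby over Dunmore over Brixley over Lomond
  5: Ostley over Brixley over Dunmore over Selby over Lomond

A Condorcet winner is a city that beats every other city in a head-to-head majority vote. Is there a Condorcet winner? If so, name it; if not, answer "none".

Ostley

Pairwise majorities:
Ostley vs Brixley: 5+5 = 10 for Ostley, 3 for Brixley — Ostley by 10–3.
Ostley vs Selby: 5+5 = 10 for Ostley, 3 for Selby — Ostley by 10–3.
Ostley vs Lomond: Ostley is ranked higher on 5+5 = 10 ballots, Lomond on 3. Ostley wins 10–3.
Ostley vs Dunmore: Ostley preferred on 3+5+5 = 13 ballots; Ostley wins 13–0.
Brixley vs Selby: Brixley is ranked higher on 5 ballots, Selby on 8. Selby wins 8–5.
Brixley vs Lomond: Brixley preferred on 5+5 = 10 ballots; Brixley wins 10–3.
Brixley vs Dunmore: 3+5 = 8 for Brixley, 5 for Dunmore — Brixley by 8–5.
Selby vs Lomond: 10 to 3, Selby.
Selby vs Dunmore: Selby preferred on 3+5 = 8 ballots; Selby wins 8–5.
Lomond vs Dunmore: Lomond is ranked higher on 3 ballots, Dunmore on 10. Dunmore wins 10–3.
Ostley wins every pairwise contest, so Ostley is the Condorcet winner.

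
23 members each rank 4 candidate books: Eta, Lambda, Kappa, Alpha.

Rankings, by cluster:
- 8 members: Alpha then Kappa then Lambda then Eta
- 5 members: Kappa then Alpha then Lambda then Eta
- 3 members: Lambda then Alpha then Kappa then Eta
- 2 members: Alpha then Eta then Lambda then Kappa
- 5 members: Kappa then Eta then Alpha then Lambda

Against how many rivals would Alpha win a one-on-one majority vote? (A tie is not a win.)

3

Alpha against each rival (23 members):
Alpha vs Eta: 18 to 5, Alpha.
Alpha vs Lambda: 20 to 3, Alpha.
Alpha–Kappa: Alpha 13–10.
Alpha beats Eta, Lambda, Kappa — 3 pairwise wins.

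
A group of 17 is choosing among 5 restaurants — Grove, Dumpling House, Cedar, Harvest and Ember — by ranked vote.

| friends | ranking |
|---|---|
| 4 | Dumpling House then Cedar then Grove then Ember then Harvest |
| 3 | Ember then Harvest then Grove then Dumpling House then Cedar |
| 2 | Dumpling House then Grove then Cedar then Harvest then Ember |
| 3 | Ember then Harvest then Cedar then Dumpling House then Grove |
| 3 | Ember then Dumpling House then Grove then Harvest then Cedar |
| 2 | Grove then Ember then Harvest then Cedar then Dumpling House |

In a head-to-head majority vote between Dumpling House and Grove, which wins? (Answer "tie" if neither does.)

Dumpling House

Ballots ranking Dumpling House above Grove: 4 + 2 + 3 + 3 = 12.
Ballots ranking Grove above Dumpling House: 17 − 12 = 5.
Dumpling House wins the head-to-head 12–5.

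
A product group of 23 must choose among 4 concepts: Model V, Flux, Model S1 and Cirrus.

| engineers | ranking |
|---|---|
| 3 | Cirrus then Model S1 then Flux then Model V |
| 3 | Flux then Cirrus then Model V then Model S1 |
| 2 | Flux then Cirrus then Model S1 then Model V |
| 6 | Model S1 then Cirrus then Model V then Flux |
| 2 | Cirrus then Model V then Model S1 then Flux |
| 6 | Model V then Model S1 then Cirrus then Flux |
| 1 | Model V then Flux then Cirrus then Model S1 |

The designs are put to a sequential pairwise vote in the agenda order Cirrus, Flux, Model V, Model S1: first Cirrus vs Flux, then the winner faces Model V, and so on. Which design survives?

Model S1

Round 1: Cirrus vs Flux — 17–6, Cirrus advances.
Round 2: Cirrus vs Model V — 16–7, Cirrus advances.
Round 3: Cirrus vs Model S1 — 11–12, Model S1 advances.
The agenda winner is Model S1.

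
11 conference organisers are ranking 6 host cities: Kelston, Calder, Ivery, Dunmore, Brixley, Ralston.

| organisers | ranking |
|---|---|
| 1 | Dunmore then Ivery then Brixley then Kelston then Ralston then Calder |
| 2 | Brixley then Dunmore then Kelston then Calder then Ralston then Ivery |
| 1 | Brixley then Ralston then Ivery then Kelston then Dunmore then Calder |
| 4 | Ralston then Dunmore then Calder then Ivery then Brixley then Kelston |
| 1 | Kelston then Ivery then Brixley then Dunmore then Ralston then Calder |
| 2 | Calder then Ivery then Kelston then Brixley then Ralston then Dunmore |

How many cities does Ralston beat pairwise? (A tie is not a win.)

3

Ralston against each rival (11 organisers):
Ralston vs Kelston: Kelston, 6–5.
Ralston vs Calder: Ralston wins 7–4.
Ralston vs Ivery: Ralston wins 7–4.
Ralston vs Dunmore: Ralston is ranked higher on 1+4+2 = 7 ballots, Dunmore on 4. Ralston wins 7–4.
Ralston vs Brixley: Ralston is ranked higher on 4 ballots, Brixley on 7. Brixley wins 7–4.
Ralston beats Calder, Ivery, Dunmore; loses to Kelston, Brixley — 3 pairwise wins.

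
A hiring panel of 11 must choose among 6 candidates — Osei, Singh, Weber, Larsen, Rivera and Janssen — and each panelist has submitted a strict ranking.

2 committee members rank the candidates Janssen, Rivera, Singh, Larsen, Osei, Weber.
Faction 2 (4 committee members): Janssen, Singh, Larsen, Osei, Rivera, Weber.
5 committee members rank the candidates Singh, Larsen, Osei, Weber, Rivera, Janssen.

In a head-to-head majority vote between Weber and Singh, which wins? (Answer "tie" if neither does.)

Singh

No ballot ranks Weber above Singh: 0.
Ballots ranking Singh above Weber: 11 − 0 = 11.
Singh wins the head-to-head 11–0.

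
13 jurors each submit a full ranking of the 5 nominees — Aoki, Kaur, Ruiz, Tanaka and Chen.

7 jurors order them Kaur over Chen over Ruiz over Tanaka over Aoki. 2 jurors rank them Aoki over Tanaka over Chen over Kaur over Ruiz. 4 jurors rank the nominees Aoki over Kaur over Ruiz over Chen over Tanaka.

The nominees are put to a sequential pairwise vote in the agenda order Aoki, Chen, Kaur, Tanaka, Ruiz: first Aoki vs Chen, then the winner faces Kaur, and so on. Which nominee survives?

Kaur

Round 1: Aoki vs Chen — 6–7, Chen advances.
Round 2: Chen vs Kaur — 2–11, Kaur advances.
Round 3: Kaur vs Tanaka — 11–2, Kaur advances.
Round 4: Kaur vs Ruiz — 13–0, Kaur advances.
Kaur survives the agenda.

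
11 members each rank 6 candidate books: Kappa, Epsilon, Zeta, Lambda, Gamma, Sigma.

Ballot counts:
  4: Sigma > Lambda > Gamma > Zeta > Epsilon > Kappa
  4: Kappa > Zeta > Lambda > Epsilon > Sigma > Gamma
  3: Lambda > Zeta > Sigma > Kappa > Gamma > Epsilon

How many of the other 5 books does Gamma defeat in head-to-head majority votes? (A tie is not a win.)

1

Gamma against each rival (11 members):
Gamma vs Kappa: 4 to 7, Kappa.
Gamma vs Epsilon: Gamma preferred on 4+3 = 7 ballots; Gamma wins 7–4.
Gamma–Zeta: Zeta 7–4.
Gamma vs Lambda: Lambda, 11–0.
Gamma vs Sigma: 0 to 11, Sigma.
Gamma beats Epsilon; loses to Kappa, Zeta, Lambda, Sigma — 1 pairwise win.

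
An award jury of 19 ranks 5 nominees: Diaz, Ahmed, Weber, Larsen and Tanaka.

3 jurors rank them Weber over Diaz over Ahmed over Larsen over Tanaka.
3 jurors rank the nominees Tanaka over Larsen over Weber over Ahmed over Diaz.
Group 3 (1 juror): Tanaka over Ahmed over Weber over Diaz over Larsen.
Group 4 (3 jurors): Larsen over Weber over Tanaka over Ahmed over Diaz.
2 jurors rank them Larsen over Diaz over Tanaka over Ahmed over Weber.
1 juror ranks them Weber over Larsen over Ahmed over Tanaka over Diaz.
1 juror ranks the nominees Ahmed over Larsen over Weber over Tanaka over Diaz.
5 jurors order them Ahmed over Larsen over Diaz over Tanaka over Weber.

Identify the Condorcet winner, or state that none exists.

none

Head-to-head results (19 jurors):
Diaz vs Ahmed: Ahmed, 14–5.
Diaz vs Weber: 7 to 12, Weber.
Diaz vs Larsen: Diaz is ranked higher on 3+1 = 4 ballots, Larsen on 15. Larsen wins 15–4.
Diaz vs Tanaka: 3+2+5 = 10 for Diaz, 9 for Tanaka — Diaz by 10–9.
Ahmed vs Weber: Weber, 10–9.
Ahmed vs Larsen: Ahmed is ranked higher on 3+1+1+5 = 10 ballots, Larsen on 9. Ahmed wins 10–9.
Ahmed vs Tanaka: Ahmed is ranked higher on 3+1+1+5 = 10 ballots, Tanaka on 9. Ahmed wins 10–9.
Weber vs Larsen: Larsen, 14–5.
Weber vs Tanaka: Tanaka wins 11–8.
Larsen vs Tanaka: Larsen, 15–4.
Each nominee drops at least one matchup (Diaz loses to Ahmed; Ahmed loses to Weber; Weber loses to Larsen; Larsen loses to Ahmed; Tanaka loses to Diaz); the cycle Diaz → Tanaka → Weber → Diaz rules out a Condorcet winner.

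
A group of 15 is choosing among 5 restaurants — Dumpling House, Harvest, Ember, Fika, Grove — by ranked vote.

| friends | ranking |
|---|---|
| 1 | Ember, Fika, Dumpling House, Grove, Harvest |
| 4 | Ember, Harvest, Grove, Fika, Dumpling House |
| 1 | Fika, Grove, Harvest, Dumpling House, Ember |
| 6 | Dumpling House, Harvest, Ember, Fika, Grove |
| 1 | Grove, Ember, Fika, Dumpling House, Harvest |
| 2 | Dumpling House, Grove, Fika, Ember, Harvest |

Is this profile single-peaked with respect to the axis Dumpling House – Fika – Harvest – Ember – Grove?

no

Axis positions: Dumpling House=1, Fika=2, Harvest=3, Ember=4, Grove=5.
Bloc 1: ranking walks positions 4-2-1-5-3; Fika is ranked above Harvest even though Harvest lies between Fika and the peak Ember on the axis — preferences dip and rise again. Not single-peaked.
Bloc 2 (peak Ember at position 4): ranking walks positions 4-3-5-2-1, expanding outward from the peak — single-peaked.
Bloc 3: ranking walks positions 2-5-3-1-4; Grove is ranked above Harvest even though Harvest lies between Grove and the peak Fika on the axis — preferences dip and rise again. Not single-peaked.
Bloc 4: ranking walks positions 1-3-4-2-5; Harvest is ranked above Fika even though Fika lies between Harvest and the peak Dumpling House on the axis — preferences dip and rise again. Not single-peaked.
Bloc 5: ranking walks positions 5-4-2-1-3; Fika is ranked above Harvest even though Harvest lies between Fika and the peak Grove on the axis — preferences dip and rise again. Not single-peaked.
Bloc 6: ranking walks positions 1-5-2-4-3; Grove is ranked above Fika even though Fika lies between Grove and the peak Dumpling House on the axis — preferences dip and rise again. Not single-peaked.
Bloc 1 violates single-peakedness, so the profile is not single-peaked on this axis.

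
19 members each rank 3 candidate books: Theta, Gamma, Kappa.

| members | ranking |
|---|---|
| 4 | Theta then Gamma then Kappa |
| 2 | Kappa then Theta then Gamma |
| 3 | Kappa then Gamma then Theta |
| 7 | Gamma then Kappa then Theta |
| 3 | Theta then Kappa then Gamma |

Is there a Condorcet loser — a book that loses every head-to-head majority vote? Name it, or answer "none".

Pairwise majorities:
Theta vs Gamma: Theta preferred on 4+2+3 = 9 ballots; Gamma wins 10–9.
Theta vs Kappa: 7 to 12, Kappa.
Gamma–Kappa: Gamma 11–8.
Theta is beaten in every head-to-head and is the Condorcet loser.

Theta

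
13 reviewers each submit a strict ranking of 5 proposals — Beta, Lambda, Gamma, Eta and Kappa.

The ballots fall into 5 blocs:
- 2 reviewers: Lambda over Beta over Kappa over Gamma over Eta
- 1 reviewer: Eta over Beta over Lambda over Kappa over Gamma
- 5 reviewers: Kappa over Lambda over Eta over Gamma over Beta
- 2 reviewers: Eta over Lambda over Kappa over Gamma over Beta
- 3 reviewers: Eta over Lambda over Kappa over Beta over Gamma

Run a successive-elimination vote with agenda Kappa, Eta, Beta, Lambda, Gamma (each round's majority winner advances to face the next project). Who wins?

Round 1: Kappa vs Eta — 7–6, Kappa advances.
Round 2: Kappa vs Beta — 10–3, Kappa advances.
Round 3: Kappa vs Lambda — 5–8, Lambda advances.
Round 4: Lambda vs Gamma — 13–0, Lambda advances.
The agenda winner is Lambda.

Lambda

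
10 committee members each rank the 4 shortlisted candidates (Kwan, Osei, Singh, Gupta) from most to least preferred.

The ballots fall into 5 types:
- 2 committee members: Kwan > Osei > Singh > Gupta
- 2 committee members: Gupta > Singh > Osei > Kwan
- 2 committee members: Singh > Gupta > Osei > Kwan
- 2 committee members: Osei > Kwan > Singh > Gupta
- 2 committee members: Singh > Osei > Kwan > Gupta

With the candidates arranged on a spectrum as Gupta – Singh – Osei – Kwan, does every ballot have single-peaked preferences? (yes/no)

yes

Axis positions: Gupta=1, Singh=2, Osei=3, Kwan=4.
Type 1 (peak Kwan at position 4): ranking walks positions 4-3-2-1, expanding outward from the peak — single-peaked.
Type 2 (peak Gupta at position 1): ranking walks positions 1-2-3-4, expanding outward from the peak — single-peaked.
Type 3 (peak Singh at position 2): ranking walks positions 2-1-3-4, expanding outward from the peak — single-peaked.
Type 4 (peak Osei at position 3): ranking walks positions 3-4-2-1, expanding outward from the peak — single-peaked.
Type 5 (peak Singh at position 2): ranking walks positions 2-3-4-1, expanding outward from the peak — single-peaked.
Every ranking is single-peaked on this axis.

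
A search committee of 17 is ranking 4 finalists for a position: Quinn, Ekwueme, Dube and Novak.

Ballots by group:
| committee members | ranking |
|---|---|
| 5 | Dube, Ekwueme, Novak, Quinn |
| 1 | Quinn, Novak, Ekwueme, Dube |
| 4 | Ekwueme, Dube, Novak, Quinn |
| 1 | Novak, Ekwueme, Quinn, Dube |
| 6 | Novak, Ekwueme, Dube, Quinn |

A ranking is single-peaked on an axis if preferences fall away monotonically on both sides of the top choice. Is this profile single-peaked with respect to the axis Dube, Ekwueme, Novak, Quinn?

Axis positions: Dube=1, Ekwueme=2, Novak=3, Quinn=4.
Group 1 (peak Dube at position 1): ranking walks positions 1-2-3-4, expanding outward from the peak — single-peaked.
Group 2 (peak Quinn at position 4): ranking walks positions 4-3-2-1, expanding outward from the peak — single-peaked.
Group 3 (peak Ekwueme at position 2): ranking walks positions 2-1-3-4, expanding outward from the peak — single-peaked.
Group 4 (peak Novak at position 3): ranking walks positions 3-2-4-1, expanding outward from the peak — single-peaked.
Group 5 (peak Novak at position 3): ranking walks positions 3-2-1-4, expanding outward from the peak — single-peaked.
Every ranking is single-peaked on this axis.

yes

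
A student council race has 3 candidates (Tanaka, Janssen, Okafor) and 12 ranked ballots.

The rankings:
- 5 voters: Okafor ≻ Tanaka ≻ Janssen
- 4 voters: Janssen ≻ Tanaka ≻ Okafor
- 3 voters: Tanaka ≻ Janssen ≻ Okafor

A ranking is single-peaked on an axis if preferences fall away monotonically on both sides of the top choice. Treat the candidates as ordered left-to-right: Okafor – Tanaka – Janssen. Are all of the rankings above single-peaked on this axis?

Axis positions: Okafor=1, Tanaka=2, Janssen=3.
Group 1 (peak Okafor at position 1): ranking walks positions 1-2-3, expanding outward from the peak — single-peaked.
Group 2 (peak Janssen at position 3): ranking walks positions 3-2-1, expanding outward from the peak — single-peaked.
Group 3 (peak Tanaka at position 2): ranking walks positions 2-3-1, expanding outward from the peak — single-peaked.
Every ranking is single-peaked on this axis.

yes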